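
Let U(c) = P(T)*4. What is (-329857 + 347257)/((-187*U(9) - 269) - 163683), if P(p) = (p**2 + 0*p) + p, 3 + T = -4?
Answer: -2175/24421 ≈ -0.089063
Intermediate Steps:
T = -7 (T = -3 - 4 = -7)
P(p) = p + p**2 (P(p) = (p**2 + 0) + p = p**2 + p = p + p**2)
U(c) = 168 (U(c) = -7*(1 - 7)*4 = -7*(-6)*4 = 42*4 = 168)
(-329857 + 347257)/((-187*U(9) - 269) - 163683) = (-329857 + 347257)/((-187*168 - 269) - 163683) = 17400/((-31416 - 269) - 163683) = 17400/(-31685 - 163683) = 17400/(-195368) = 17400*(-1/195368) = -2175/24421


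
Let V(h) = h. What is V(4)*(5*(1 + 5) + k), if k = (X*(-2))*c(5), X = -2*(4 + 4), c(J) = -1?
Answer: -8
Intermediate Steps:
X = -16 (X = -2*8 = -16)
k = -32 (k = -16*(-2)*(-1) = 32*(-1) = -32)
V(4)*(5*(1 + 5) + k) = 4*(5*(1 + 5) - 32) = 4*(5*6 - 32) = 4*(30 - 32) = 4*(-2) = -8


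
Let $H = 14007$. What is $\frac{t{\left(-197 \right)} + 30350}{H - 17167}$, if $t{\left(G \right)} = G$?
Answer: $- \frac{30153}{3160} \approx -9.5421$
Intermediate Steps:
$\frac{t{\left(-197 \right)} + 30350}{H - 17167} = \frac{-197 + 30350}{14007 - 17167} = \frac{30153}{-3160} = 30153 \left(- \frac{1}{3160}\right) = - \frac{30153}{3160}$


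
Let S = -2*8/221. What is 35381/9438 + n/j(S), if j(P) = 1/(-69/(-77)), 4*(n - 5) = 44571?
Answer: 1320433525/132132 ≈ 9993.3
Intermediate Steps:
n = 44591/4 (n = 5 + (¼)*44571 = 5 + 44571/4 = 44591/4 ≈ 11148.)
S = -16/221 (S = -16*1/221 = -16/221 ≈ -0.072398)
j(P) = 77/69 (j(P) = 1/(-69*(-1/77)) = 1/(69/77) = 77/69)
35381/9438 + n/j(S) = 35381/9438 + 44591/(4*(77/69)) = 35381*(1/9438) + (44591/4)*(69/77) = 35381/9438 + 3076779/308 = 1320433525/132132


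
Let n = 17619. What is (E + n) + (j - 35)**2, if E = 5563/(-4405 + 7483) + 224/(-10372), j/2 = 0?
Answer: 150413002867/7981254 ≈ 18846.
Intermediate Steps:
j = 0 (j = 2*0 = 0)
E = 14252491/7981254 (E = 5563/3078 + 224*(-1/10372) = 5563*(1/3078) - 56/2593 = 5563/3078 - 56/2593 = 14252491/7981254 ≈ 1.7857)
(E + n) + (j - 35)**2 = (14252491/7981254 + 17619) + (0 - 35)**2 = 140635966717/7981254 + (-35)**2 = 140635966717/7981254 + 1225 = 150413002867/7981254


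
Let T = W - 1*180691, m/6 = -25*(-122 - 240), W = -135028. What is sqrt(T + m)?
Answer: I*sqrt(261419) ≈ 511.29*I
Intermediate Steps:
m = 54300 (m = 6*(-25*(-122 - 240)) = 6*(-25*(-362)) = 6*9050 = 54300)
T = -315719 (T = -135028 - 1*180691 = -135028 - 180691 = -315719)
sqrt(T + m) = sqrt(-315719 + 54300) = sqrt(-261419) = I*sqrt(261419)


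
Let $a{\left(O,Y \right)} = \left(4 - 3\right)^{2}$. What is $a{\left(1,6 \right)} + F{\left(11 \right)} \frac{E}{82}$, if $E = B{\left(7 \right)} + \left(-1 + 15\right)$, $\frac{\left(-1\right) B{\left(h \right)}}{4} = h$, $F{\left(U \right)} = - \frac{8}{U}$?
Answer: $\frac{507}{451} \approx 1.1242$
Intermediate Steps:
$a{\left(O,Y \right)} = 1$ ($a{\left(O,Y \right)} = 1^{2} = 1$)
$B{\left(h \right)} = - 4 h$
$E = -14$ ($E = \left(-4\right) 7 + \left(-1 + 15\right) = -28 + 14 = -14$)
$a{\left(1,6 \right)} + F{\left(11 \right)} \frac{E}{82} = 1 + - \frac{8}{11} \left(- \frac{14}{82}\right) = 1 + \left(-8\right) \frac{1}{11} \left(\left(-14\right) \frac{1}{82}\right) = 1 - - \frac{56}{451} = 1 + \frac{56}{451} = \frac{507}{451}$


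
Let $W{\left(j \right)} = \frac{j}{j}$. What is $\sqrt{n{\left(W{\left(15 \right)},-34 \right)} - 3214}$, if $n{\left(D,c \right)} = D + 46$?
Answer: $i \sqrt{3167} \approx 56.276 i$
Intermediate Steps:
$W{\left(j \right)} = 1$
$n{\left(D,c \right)} = 46 + D$
$\sqrt{n{\left(W{\left(15 \right)},-34 \right)} - 3214} = \sqrt{\left(46 + 1\right) - 3214} = \sqrt{47 - 3214} = \sqrt{-3167} = i \sqrt{3167}$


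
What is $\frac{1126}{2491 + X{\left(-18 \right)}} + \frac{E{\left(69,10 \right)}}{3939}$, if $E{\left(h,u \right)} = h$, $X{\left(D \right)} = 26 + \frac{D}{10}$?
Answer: $\frac{3840719}{8256144} \approx 0.4652$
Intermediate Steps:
$X{\left(D \right)} = 26 + \frac{D}{10}$ ($X{\left(D \right)} = 26 + D \frac{1}{10} = 26 + \frac{D}{10}$)
$\frac{1126}{2491 + X{\left(-18 \right)}} + \frac{E{\left(69,10 \right)}}{3939} = \frac{1126}{2491 + \left(26 + \frac{1}{10} \left(-18\right)\right)} + \frac{69}{3939} = \frac{1126}{2491 + \left(26 - \frac{9}{5}\right)} + 69 \cdot \frac{1}{3939} = \frac{1126}{2491 + \frac{121}{5}} + \frac{23}{1313} = \frac{1126}{\frac{12576}{5}} + \frac{23}{1313} = 1126 \cdot \frac{5}{12576} + \frac{23}{1313} = \frac{2815}{6288} + \frac{23}{1313} = \frac{3840719}{8256144}$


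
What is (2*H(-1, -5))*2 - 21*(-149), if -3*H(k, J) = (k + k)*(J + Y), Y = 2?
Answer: 3121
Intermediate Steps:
H(k, J) = -2*k*(2 + J)/3 (H(k, J) = -(k + k)*(J + 2)/3 = -2*k*(2 + J)/3)
(2*H(-1, -5))*2 - 21*(-149) = (2*(-⅔*(-1)*(2 - 5)))*2 - 21*(-149) = (2*(-⅔*(-1)*(-3)))*2 + 3129 = (2*(-2))*2 + 3129 = -4*2 + 3129 = -8 + 3129 = 3121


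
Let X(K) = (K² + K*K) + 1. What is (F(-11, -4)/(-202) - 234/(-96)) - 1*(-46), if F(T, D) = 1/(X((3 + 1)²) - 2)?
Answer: 39998517/825776 ≈ 48.438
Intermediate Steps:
X(K) = 1 + 2*K² (X(K) = (K² + K²) + 1 = 2*K² + 1 = 1 + 2*K²)
F(T, D) = 1/511 (F(T, D) = 1/((1 + 2*((3 + 1)²)²) - 2) = 1/((1 + 2*(4²)²) - 2) = 1/((1 + 2*16²) - 2) = 1/((1 + 2*256) - 2) = 1/((1 + 512) - 2) = 1/(513 - 2) = 1/511)
(F(-11, -4)/(-202) - 234/(-96)) - 1*(-46) = ((1/511)/(-202) - 234/(-96)) - 1*(-46) = ((1/511)*(-1/202) - 234*(-1/96)) + 46 = (-1/103222 + 39/16) + 46 = 2012821/825776 + 46 = 39998517/825776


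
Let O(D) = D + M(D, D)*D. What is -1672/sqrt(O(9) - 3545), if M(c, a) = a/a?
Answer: 1672*I*sqrt(3527)/3527 ≈ 28.154*I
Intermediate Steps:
M(c, a) = 1
O(D) = 2*D (O(D) = D + 1*D = D + D = 2*D)
-1672/sqrt(O(9) - 3545) = -1672/sqrt(2*9 - 3545) = -1672/sqrt(18 - 3545) = -1672*(-I*sqrt(3527)/3527) = -(-1672)*I*sqrt(3527)/3527 = 1672*I*sqrt(3527)/3527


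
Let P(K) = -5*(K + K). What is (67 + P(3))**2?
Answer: 1369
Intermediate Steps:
P(K) = -10*K
(67 + P(3))**2 = (67 - 10*3)**2 = (67 - 30)**2 = 37**2 = 1369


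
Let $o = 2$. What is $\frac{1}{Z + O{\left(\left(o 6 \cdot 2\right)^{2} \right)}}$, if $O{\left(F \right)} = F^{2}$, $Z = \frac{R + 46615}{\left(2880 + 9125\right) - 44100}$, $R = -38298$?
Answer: $\frac{32095}{10648342403} \approx 3.0141 \cdot 10^{-6}$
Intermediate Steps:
$Z = - \frac{8317}{32095}$ ($Z = \frac{-38298 + 46615}{\left(2880 + 9125\right) - 44100} = \frac{8317}{12005 - 44100} = \frac{8317}{-32095} = 8317 \left(- \frac{1}{32095}\right) = - \frac{8317}{32095} \approx -0.25914$)
$\frac{1}{Z + O{\left(\left(o 6 \cdot 2\right)^{2} \right)}} = \frac{1}{- \frac{8317}{32095} + \left(\left(2 \cdot 6 \cdot 2\right)^{2}\right)^{2}} = \frac{1}{- \frac{8317}{32095} + \left(\left(12 \cdot 2\right)^{2}\right)^{2}} = \frac{1}{- \frac{8317}{32095} + \left(24^{2}\right)^{2}} = \frac{1}{- \frac{8317}{32095} + 576^{2}} = \frac{1}{- \frac{8317}{32095} + 331776} = \frac{1}{\frac{10648342403}{32095}} = \frac{32095}{10648342403}$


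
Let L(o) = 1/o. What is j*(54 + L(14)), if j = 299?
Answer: 226343/14 ≈ 16167.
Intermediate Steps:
j*(54 + L(14)) = 299*(54 + 1/14) = 299*(757/14) = 226343/14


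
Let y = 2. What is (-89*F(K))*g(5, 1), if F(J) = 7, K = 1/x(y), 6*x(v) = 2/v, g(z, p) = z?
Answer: -3115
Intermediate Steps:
x(v) = 1/(3*v) (x(v) = (2/v)/6 = 1/(3*v))
K = 6 (K = 1/((⅓)/2) = 1/((⅓)*(½)) = 1/(⅙) = 6)
(-89*F(K))*g(5, 1) = -89*7*5 = -623*5 = -3115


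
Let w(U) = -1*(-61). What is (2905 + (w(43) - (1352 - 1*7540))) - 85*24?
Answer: 7114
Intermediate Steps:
w(U) = 61
(2905 + (w(43) - (1352 - 1*7540))) - 85*24 = (2905 + (61 - (1352 - 1*7540))) - 85*24 = (2905 + (61 - (1352 - 7540))) - 2040 = (2905 + (61 - 1*(-6188))) - 2040 = (2905 + (61 + 6188)) - 2040 = (2905 + 6249) - 2040 = 9154 - 2040 = 7114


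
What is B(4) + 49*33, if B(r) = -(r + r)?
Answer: 1609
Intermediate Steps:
B(r) = -2*r
B(4) + 49*33 = -2*4 + 49*33 = -8 + 1617 = 1609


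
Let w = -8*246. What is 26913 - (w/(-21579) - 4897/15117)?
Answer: 2926452911822/108736581 ≈ 26913.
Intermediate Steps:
w = -1968
26913 - (w/(-21579) - 4897/15117) = 26913 - (-1968/(-21579) - 4897/15117) = 26913 - (-1968*(-1/21579) - 4897*1/15117) = 26913 - (656/7193 - 4897/15117) = 26913 - 1*(-25307369/108736581) = 26913 + 25307369/108736581 = 2926452911822/108736581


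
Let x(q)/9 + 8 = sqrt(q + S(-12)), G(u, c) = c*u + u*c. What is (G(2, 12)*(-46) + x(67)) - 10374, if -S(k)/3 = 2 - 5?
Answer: -12654 + 18*sqrt(19) ≈ -12576.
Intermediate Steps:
S(k) = 9 (S(k) = -3*(2 - 5) = -3*(-3) = 9)
G(u, c) = 2*c*u (G(u, c) = c*u + c*u = 2*c*u)
x(q) = -72 + 9*sqrt(9 + q) (x(q) = -72 + 9*sqrt(q + 9) = -72 + 9*sqrt(9 + q))
(G(2, 12)*(-46) + x(67)) - 10374 = ((2*12*2)*(-46) + (-72 + 9*sqrt(9 + 67))) - 10374 = (48*(-46) + (-72 + 9*sqrt(76))) - 10374 = (-2208 + (-72 + 9*(2*sqrt(19)))) - 10374 = (-2208 + (-72 + 18*sqrt(19))) - 10374 = (-2280 + 18*sqrt(19)) - 10374 = -12654 + 18*sqrt(19)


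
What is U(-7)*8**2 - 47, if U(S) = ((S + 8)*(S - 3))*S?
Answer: 4433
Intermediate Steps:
U(S) = S*(-3 + S)*(8 + S) (U(S) = ((8 + S)*(-3 + S))*S = ((-3 + S)*(8 + S))*S = S*(-3 + S)*(8 + S))
U(-7)*8**2 - 47 = -7*(-24 + (-7)**2 + 5*(-7))*8**2 - 47 = -7*(-24 + 49 - 35)*64 - 47 = -7*(-10)*64 - 47 = 70*64 - 47 = 4480 - 47 = 4433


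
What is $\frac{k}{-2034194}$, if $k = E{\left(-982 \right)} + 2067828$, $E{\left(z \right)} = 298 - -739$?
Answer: $- \frac{2068865}{2034194} \approx -1.017$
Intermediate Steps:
$E{\left(z \right)} = 1037$ ($E{\left(z \right)} = 298 + 739 = 1037$)
$k = 2068865$ ($k = 1037 + 2067828 = 2068865$)
$\frac{k}{-2034194} = \frac{2068865}{-2034194} = 2068865 \left(- \frac{1}{2034194}\right) = - \frac{2068865}{2034194}$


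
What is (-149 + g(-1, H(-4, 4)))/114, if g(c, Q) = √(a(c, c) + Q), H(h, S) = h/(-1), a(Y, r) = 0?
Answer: -49/38 ≈ -1.2895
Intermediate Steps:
H(h, S) = -h (H(h, S) = h*(-1) = -h)
g(c, Q) = √Q (g(c, Q) = √(0 + Q) = √Q)
(-149 + g(-1, H(-4, 4)))/114 = (-149 + √(-1*(-4)))/114 = (-149 + √4)*(1/114) = (-149 + 2)*(1/114) = -147*1/114 = -49/38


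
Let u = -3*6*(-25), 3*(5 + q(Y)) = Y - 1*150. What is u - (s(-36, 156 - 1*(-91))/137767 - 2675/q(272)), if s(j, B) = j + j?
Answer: 72327747/137767 ≈ 525.00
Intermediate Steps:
q(Y) = -55 + Y/3 (q(Y) = -5 + (Y - 1*150)/3 = -5 + (Y - 150)/3 = -5 + (-150 + Y)/3 = -5 + (-50 + Y/3) = -55 + Y/3)
s(j, B) = 2*j
u = 450 (u = -18*(-25) = 450)
u - (s(-36, 156 - 1*(-91))/137767 - 2675/q(272)) = 450 - ((2*(-36))/137767 - 2675/(-55 + (⅓)*272)) = 450 - (-72*1/137767 - 2675/(-55 + 272/3)) = 450 - (-72/137767 - 2675/107/3) = 450 - (-72/137767 - 2675*3/107) = 450 - (-72/137767 - 75) = 450 - 1*(-10332597/137767) = 450 + 10332597/137767 = 72327747/137767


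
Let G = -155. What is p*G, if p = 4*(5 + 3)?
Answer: -4960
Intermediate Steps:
p = 32 (p = 4*8 = 32)
p*G = 32*(-155) = -4960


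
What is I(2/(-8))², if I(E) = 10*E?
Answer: 25/4 ≈ 6.2500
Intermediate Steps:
I(2/(-8))² = (10*(2/(-8)))² = (10*(2*(-⅛)))² = (10*(-¼))² = (-5/2)² = 25/4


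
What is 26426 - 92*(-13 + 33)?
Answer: 24586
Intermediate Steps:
26426 - 92*(-13 + 33) = 26426 - 92*20 = 26426 - 1840 = 24586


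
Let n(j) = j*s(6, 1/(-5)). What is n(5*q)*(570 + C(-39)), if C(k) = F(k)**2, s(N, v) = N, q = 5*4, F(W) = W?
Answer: 1254600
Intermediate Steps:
q = 20
C(k) = k**2
n(j) = 6*j (n(j) = j*6 = 6*j)
n(5*q)*(570 + C(-39)) = (6*(5*20))*(570 + (-39)**2) = (6*100)*(570 + 1521) = 600*2091 = 1254600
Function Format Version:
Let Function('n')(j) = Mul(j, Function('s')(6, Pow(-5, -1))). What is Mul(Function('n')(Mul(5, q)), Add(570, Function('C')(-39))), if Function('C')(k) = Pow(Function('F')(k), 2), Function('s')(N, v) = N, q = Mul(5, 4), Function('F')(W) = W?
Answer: 1254600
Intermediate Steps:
q = 20
Function('C')(k) = Pow(k, 2)
Function('n')(j) = Mul(6, j) (Function('n')(j) = Mul(j, 6) = Mul(6, j))
Mul(Function('n')(Mul(5, q)), Add(570, Function('C')(-39))) = Mul(Mul(6, Mul(5, 20)), Add(570, Pow(-39, 2))) = Mul(Mul(6, 100), Add(570, 1521)) = Mul(600, 2091) = 1254600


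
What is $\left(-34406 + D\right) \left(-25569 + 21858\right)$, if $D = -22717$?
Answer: $211983453$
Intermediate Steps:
$\left(-34406 + D\right) \left(-25569 + 21858\right) = \left(-34406 - 22717\right) \left(-25569 + 21858\right) = \left(-57123\right) \left(-3711\right) = 211983453$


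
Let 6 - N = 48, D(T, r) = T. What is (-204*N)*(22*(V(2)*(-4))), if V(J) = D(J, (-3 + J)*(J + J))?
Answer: -1507968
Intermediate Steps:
N = -42 (N = 6 - 1*48 = 6 - 48 = -42)
V(J) = J
(-204*N)*(22*(V(2)*(-4))) = (-204*(-42))*(22*(2*(-4))) = 8568*(22*(-8)) = 8568*(-176) = -1507968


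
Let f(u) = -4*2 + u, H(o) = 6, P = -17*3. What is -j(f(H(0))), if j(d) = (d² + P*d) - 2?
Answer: -104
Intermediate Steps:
P = -51
f(u) = -8 + u
j(d) = -2 + d² - 51*d (j(d) = (d² - 51*d) - 2 = -2 + d² - 51*d)
-j(f(H(0))) = -(-2 + (-8 + 6)² - 51*(-8 + 6)) = -(-2 + (-2)² - 51*(-2)) = -(-2 + 4 + 102) = -1*104 = -104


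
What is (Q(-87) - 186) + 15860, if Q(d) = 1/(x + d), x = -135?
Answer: 3479627/222 ≈ 15674.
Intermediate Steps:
Q(d) = 1/(-135 + d)
(Q(-87) - 186) + 15860 = (1/(-135 - 87) - 186) + 15860 = (1/(-222) - 186) + 15860 = (-1/222 - 186) + 15860 = -41293/222 + 15860 = 3479627/222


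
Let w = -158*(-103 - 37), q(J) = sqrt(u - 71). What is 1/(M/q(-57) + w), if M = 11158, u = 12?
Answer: 46610/1035459663 + 797*I*sqrt(59)/2070919326 ≈ 4.5014e-5 + 2.9561e-6*I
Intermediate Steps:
q(J) = I*sqrt(59) (q(J) = sqrt(12 - 71) = sqrt(-59) = I*sqrt(59))
w = 22120 (w = -158*(-140) = 22120)
1/(M/q(-57) + w) = 1/(11158/((I*sqrt(59))) + 22120) = 1/(11158*(-I*sqrt(59)/59) + 22120) = 1/(-11158*I*sqrt(59)/59 + 22120) = 1/(22120 - 11158*I*sqrt(59)/59)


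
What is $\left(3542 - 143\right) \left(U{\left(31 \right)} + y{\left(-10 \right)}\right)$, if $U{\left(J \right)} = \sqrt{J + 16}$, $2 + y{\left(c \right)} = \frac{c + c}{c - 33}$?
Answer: $- \frac{224334}{43} + 3399 \sqrt{47} \approx 18085.0$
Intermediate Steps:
$y{\left(c \right)} = -2 + \frac{2 c}{-33 + c}$ ($y{\left(c \right)} = -2 + \frac{c + c}{c - 33} = -2 + \frac{2 c}{-33 + c}$)
$U{\left(J \right)} = \sqrt{16 + J}$
$\left(3542 - 143\right) \left(U{\left(31 \right)} + y{\left(-10 \right)}\right) = \left(3542 - 143\right) \left(\sqrt{16 + 31} + \frac{66}{-33 - 10}\right) = 3399 \left(\sqrt{47} + \frac{66}{-43}\right) = 3399 \left(\sqrt{47} + 66 \left(- \frac{1}{43}\right)\right) = 3399 \left(\sqrt{47} - \frac{66}{43}\right) = 3399 \left(- \frac{66}{43} + \sqrt{47}\right) = - \frac{224334}{43} + 3399 \sqrt{47}$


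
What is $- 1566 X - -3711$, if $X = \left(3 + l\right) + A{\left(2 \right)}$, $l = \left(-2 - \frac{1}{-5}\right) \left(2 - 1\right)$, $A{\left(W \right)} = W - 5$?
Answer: $\frac{32649}{5} \approx 6529.8$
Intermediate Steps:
$A{\left(W \right)} = -5 + W$ ($A{\left(W \right)} = W - 5 = -5 + W$)
$l = - \frac{9}{5}$ ($l = \left(-2 - - \frac{1}{5}\right) 1 = \left(-2 + \frac{1}{5}\right) 1 = \left(- \frac{9}{5}\right) 1 = - \frac{9}{5} \approx -1.8$)
$X = - \frac{9}{5}$ ($X = \left(3 - \frac{9}{5}\right) + \left(-5 + 2\right) = \frac{6}{5} - 3 = - \frac{9}{5} \approx -1.8$)
$- 1566 X - -3711 = \left(-1566\right) \left(- \frac{9}{5}\right) - -3711 = \frac{14094}{5} + 3711 = \frac{32649}{5}$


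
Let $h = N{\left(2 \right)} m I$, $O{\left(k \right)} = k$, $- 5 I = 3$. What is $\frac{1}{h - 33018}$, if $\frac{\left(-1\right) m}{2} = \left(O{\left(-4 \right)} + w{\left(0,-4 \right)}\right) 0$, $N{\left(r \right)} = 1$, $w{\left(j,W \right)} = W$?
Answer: $- \frac{1}{33018} \approx -3.0287 \cdot 10^{-5}$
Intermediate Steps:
$I = - \frac{3}{5}$ ($I = \left(- \frac{1}{5}\right) 3 = - \frac{3}{5} \approx -0.6$)
$m = 0$ ($m = - 2 \left(-4 - 4\right) 0 = - 2 \left(\left(-8\right) 0\right) = \left(-2\right) 0 = 0$)
$h = 0$ ($h = 1 \cdot 0 \left(- \frac{3}{5}\right) = 0 \left(- \frac{3}{5}\right) = 0$)
$\frac{1}{h - 33018} = \frac{1}{0 - 33018} = \frac{1}{-33018} = - \frac{1}{33018}$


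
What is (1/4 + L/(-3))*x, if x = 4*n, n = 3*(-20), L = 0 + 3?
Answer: 180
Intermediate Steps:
L = 3
n = -60
x = -240 (x = 4*(-60) = -240)
(1/4 + L/(-3))*x = (1/4 + 3/(-3))*(-240) = (1*(¼) + 3*(-⅓))*(-240) = (¼ - 1)*(-240) = -¾*(-240) = 180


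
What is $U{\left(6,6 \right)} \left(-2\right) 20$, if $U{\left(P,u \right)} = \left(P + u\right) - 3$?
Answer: $-360$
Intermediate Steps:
$U{\left(P,u \right)} = -3 + P + u$
$U{\left(6,6 \right)} \left(-2\right) 20 = \left(-3 + 6 + 6\right) \left(-2\right) 20 = 9 \left(-2\right) 20 = \left(-18\right) 20 = -360$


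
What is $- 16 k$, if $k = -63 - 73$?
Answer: $2176$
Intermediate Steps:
$k = -136$ ($k = -63 - 73 = -136$)
$- 16 k = \left(-16\right) \left(-136\right) = 2176$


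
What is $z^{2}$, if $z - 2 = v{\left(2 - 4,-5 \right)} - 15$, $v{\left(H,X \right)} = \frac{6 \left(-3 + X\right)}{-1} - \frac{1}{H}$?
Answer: $\frac{5041}{4} \approx 1260.3$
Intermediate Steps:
$v{\left(H,X \right)} = 18 - \frac{1}{H} - 6 X$ ($v{\left(H,X \right)} = \left(-18 + 6 X\right) \left(-1\right) - \frac{1}{H} = \left(18 - 6 X\right) - \frac{1}{H} = 18 - \frac{1}{H} - 6 X$)
$z = \frac{71}{2}$ ($z = 2 - \left(-33 + \frac{1}{2 - 4}\right) = 2 + \left(\left(18 - \frac{1}{2 - 4} + 30\right) - 15\right) = 2 + \left(\left(18 - \frac{1}{-2} + 30\right) - 15\right) = 2 + \left(\left(18 - - \frac{1}{2} + 30\right) - 15\right) = 2 + \left(\left(18 + \frac{1}{2} + 30\right) - 15\right) = 2 + \left(\frac{97}{2} - 15\right) = 2 + \frac{67}{2} = \frac{71}{2} \approx 35.5$)
$z^{2} = \left(\frac{71}{2}\right)^{2} = \frac{5041}{4}$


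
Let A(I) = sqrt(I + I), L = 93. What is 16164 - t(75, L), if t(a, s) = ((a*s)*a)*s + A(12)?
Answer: -48634461 - 2*sqrt(6) ≈ -4.8634e+7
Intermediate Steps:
A(I) = sqrt(2)*sqrt(I) (A(I) = sqrt(2*I) = sqrt(2)*sqrt(I))
t(a, s) = 2*sqrt(6) + a**2*s**2 (t(a, s) = ((a*s)*a)*s + sqrt(2)*sqrt(12) = (s*a**2)*s + sqrt(2)*(2*sqrt(3)) = a**2*s**2 + 2*sqrt(6) = 2*sqrt(6) + a**2*s**2)
16164 - t(75, L) = 16164 - (2*sqrt(6) + 75**2*93**2) = 16164 - (2*sqrt(6) + 5625*8649) = 16164 - (2*sqrt(6) + 48650625) = 16164 - (48650625 + 2*sqrt(6)) = 16164 + (-48650625 - 2*sqrt(6)) = -48634461 - 2*sqrt(6)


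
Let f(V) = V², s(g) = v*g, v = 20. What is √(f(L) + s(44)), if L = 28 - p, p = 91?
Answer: √4849 ≈ 69.635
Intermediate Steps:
L = -63 (L = 28 - 1*91 = 28 - 91 = -63)
s(g) = 20*g
√(f(L) + s(44)) = √((-63)² + 20*44) = √(3969 + 880) = √4849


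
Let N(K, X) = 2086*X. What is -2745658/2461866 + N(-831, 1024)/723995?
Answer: 1635430335857/891189337335 ≈ 1.8351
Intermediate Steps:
-2745658/2461866 + N(-831, 1024)/723995 = -2745658/2461866 + (2086*1024)/723995 = -2745658*1/2461866 + 2136064*(1/723995) = -1372829/1230933 + 2136064/723995 = 1635430335857/891189337335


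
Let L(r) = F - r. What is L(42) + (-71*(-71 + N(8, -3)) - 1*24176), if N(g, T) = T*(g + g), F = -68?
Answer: -15837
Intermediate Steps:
N(g, T) = 2*T*g (N(g, T) = T*(2*g) = 2*T*g)
L(r) = -68 - r
L(42) + (-71*(-71 + N(8, -3)) - 1*24176) = (-68 - 1*42) + (-71*(-71 + 2*(-3)*8) - 1*24176) = (-68 - 42) + (-71*(-71 - 48) - 24176) = -110 + (-71*(-119) - 24176) = -110 + (8449 - 24176) = -110 - 15727 = -15837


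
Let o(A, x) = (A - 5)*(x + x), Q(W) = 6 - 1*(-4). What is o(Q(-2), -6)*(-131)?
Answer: 7860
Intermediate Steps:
Q(W) = 10 (Q(W) = 6 + 4 = 10)
o(A, x) = 2*x*(-5 + A) (o(A, x) = (-5 + A)*(2*x) = 2*x*(-5 + A))
o(Q(-2), -6)*(-131) = (2*(-6)*(-5 + 10))*(-131) = (2*(-6)*5)*(-131) = -60*(-131) = 7860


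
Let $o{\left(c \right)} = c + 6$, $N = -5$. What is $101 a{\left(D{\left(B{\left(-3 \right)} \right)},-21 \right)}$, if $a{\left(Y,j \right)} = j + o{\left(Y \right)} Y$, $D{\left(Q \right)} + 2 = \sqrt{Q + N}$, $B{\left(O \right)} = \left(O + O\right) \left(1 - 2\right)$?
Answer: $-2626$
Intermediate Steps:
$B{\left(O \right)} = - 2 O$ ($B{\left(O \right)} = 2 O \left(-1\right) = - 2 O$)
$D{\left(Q \right)} = -2 + \sqrt{-5 + Q}$ ($D{\left(Q \right)} = -2 + \sqrt{Q - 5} = -2 + \sqrt{-5 + Q}$)
$o{\left(c \right)} = 6 + c$
$a{\left(Y,j \right)} = j + Y \left(6 + Y\right)$ ($a{\left(Y,j \right)} = j + \left(6 + Y\right) Y = j + Y \left(6 + Y\right)$)
$101 a{\left(D{\left(B{\left(-3 \right)} \right)},-21 \right)} = 101 \left(-21 + \left(-2 + \sqrt{-5 - -6}\right) \left(6 - \left(2 - \sqrt{-5 - -6}\right)\right)\right) = 101 \left(-21 + \left(-2 + \sqrt{-5 + 6}\right) \left(6 - \left(2 - \sqrt{-5 + 6}\right)\right)\right) = 101 \left(-21 + \left(-2 + \sqrt{1}\right) \left(6 - \left(2 - \sqrt{1}\right)\right)\right) = 101 \left(-21 + \left(-2 + 1\right) \left(6 + \left(-2 + 1\right)\right)\right) = 101 \left(-21 - \left(6 - 1\right)\right) = 101 \left(-21 - 5\right) = 101 \left(-26\right) = -2626$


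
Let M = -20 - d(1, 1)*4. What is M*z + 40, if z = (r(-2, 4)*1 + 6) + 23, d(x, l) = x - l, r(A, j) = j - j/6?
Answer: -1820/3 ≈ -606.67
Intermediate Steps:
r(A, j) = 5*j/6 (r(A, j) = j - j/6 = 5*j/6)
M = -20 (M = -20 - (1 - 1*1)*4 = -20 - (1 - 1)*4 = -20 - 0*4 = -20 - 1*0 = -20 + 0 = -20)
z = 97/3 (z = (((5/6)*4)*1 + 6) + 23 = ((10/3)*1 + 6) + 23 = (10/3 + 6) + 23 = 28/3 + 23 = 97/3 ≈ 32.333)
M*z + 40 = -20*97/3 + 40 = -1940/3 + 40 = -1820/3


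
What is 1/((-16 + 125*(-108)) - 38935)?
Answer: -1/52451 ≈ -1.9065e-5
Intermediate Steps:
1/((-16 + 125*(-108)) - 38935) = 1/((-16 - 13500) - 38935) = 1/(-13516 - 38935) = 1/(-52451) = -1/52451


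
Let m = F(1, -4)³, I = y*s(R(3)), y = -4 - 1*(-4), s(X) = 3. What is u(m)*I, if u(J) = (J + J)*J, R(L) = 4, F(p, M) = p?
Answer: 0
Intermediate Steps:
y = 0 (y = -4 + 4 = 0)
I = 0 (I = 0*3 = 0)
m = 1 (m = 1³ = 1)
u(J) = 2*J² (u(J) = (2*J)*J = 2*J²)
u(m)*I = (2*1²)*0 = (2*1)*0 = 2*0 = 0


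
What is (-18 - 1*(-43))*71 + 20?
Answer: 1795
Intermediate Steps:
(-18 - 1*(-43))*71 + 20 = (-18 + 43)*71 + 20 = 25*71 + 20 = 1775 + 20 = 1795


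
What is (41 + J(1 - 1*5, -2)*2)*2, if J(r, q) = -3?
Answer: 70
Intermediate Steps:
(41 + J(1 - 1*5, -2)*2)*2 = (41 - 3*2)*2 = (41 - 6)*2 = 35*2 = 70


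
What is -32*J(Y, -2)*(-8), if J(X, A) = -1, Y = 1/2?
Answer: -256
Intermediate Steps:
Y = ½ ≈ 0.50000
-32*J(Y, -2)*(-8) = -32*(-1)*(-8) = 32*(-8) = -256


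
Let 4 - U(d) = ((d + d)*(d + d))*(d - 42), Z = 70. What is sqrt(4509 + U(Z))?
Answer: I*sqrt(544287) ≈ 737.76*I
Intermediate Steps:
U(d) = 4 - 4*d**2*(-42 + d) (U(d) = 4 - (d + d)*(d + d)*(d - 42) = 4 - (2*d)*(2*d)*(-42 + d) = 4 - 4*d**2*(-42 + d))
sqrt(4509 + U(Z)) = sqrt(4509 + (4 - 4*70**3 + 168*70**2)) = sqrt(4509 + (4 - 4*343000 + 168*4900)) = sqrt(4509 + (4 - 1372000 + 823200)) = sqrt(4509 - 548796) = sqrt(-544287) = I*sqrt(544287)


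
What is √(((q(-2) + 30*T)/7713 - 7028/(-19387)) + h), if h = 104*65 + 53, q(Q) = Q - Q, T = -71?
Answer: √16926581919504687063/49843977 ≈ 82.541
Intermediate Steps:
q(Q) = 0
h = 6813 (h = 6760 + 53 = 6813)
√(((q(-2) + 30*T)/7713 - 7028/(-19387)) + h) = √(((0 + 30*(-71))/7713 - 7028/(-19387)) + 6813) = √(((0 - 2130)*(1/7713) - 7028*(-1/19387)) + 6813) = √((-2130*1/7713 + 7028/19387) + 6813) = √((-710/2571 + 7028/19387) + 6813) = √(4304218/49843977 + 6813) = √(339591319519/49843977) = √16926581919504687063/49843977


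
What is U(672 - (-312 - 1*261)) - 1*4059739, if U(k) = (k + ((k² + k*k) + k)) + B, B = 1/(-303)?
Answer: -290031298/303 ≈ -9.5720e+5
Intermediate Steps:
B = -1/303 ≈ -0.0033003
U(k) = -1/303 + 2*k + 2*k² (U(k) = (k + ((k² + k*k) + k)) - 1/303 = (k + ((k² + k²) + k)) - 1/303 = (k + (2*k² + k)) - 1/303 = (k + (k + 2*k²)) - 1/303 = (2*k + 2*k²) - 1/303 = -1/303 + 2*k + 2*k²)
U(672 - (-312 - 1*261)) - 1*4059739 = (-1/303 + 2*(672 - (-312 - 1*261)) + 2*(672 - (-312 - 1*261))²) - 1*4059739 = (-1/303 + 2*(672 - (-312 - 261)) + 2*(672 - (-312 - 261))²) - 4059739 = (-1/303 + 2*(672 - 1*(-573)) + 2*(672 - 1*(-573))²) - 4059739 = (-1/303 + 2*(672 + 573) + 2*(672 + 573)²) - 4059739 = (-1/303 + 2*1245 + 2*1245²) - 4059739 = (-1/303 + 2490 + 2*1550025) - 4059739 = (-1/303 + 2490 + 3100050) - 4059739 = 940069619/303 - 4059739 = -290031298/303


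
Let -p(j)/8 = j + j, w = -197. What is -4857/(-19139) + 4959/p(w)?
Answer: 110219565/60326128 ≈ 1.8271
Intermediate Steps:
p(j) = -16*j (p(j) = -8*(j + j) = -16*j)
-4857/(-19139) + 4959/p(w) = -4857/(-19139) + 4959/((-16*(-197))) = -4857*(-1/19139) + 4959/3152 = 4857/19139 + 4959*(1/3152) = 4857/19139 + 4959/3152 = 110219565/60326128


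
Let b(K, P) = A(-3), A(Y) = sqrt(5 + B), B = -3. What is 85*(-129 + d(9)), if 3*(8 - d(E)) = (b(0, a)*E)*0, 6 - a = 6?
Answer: -10285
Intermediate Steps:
A(Y) = sqrt(2) (A(Y) = sqrt(5 - 3) = sqrt(2))
a = 0 (a = 6 - 1*6 = 6 - 6 = 0)
b(K, P) = sqrt(2)
d(E) = 8 (d(E) = 8 - sqrt(2)*E*0/3 = 8 - E*sqrt(2)*0/3 = 8 - 1/3*0 = 8 + 0 = 8)
85*(-129 + d(9)) = 85*(-129 + 8) = 85*(-121) = -10285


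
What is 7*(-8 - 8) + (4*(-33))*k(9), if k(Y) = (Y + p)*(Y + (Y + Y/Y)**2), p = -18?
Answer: 129380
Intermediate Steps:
k(Y) = (-18 + Y)*(Y + (1 + Y)**2) (k(Y) = (Y - 18)*(Y + (Y + Y/Y)**2) = (-18 + Y)*(Y + (Y + 1)**2) = (-18 + Y)*(Y + (1 + Y)**2))
7*(-8 - 8) + (4*(-33))*k(9) = 7*(-8 - 8) + (4*(-33))*(-18 + 9**3 - 53*9 - 15*9**2) = 7*(-16) - 132*(-18 + 729 - 477 - 15*81) = -112 - 132*(-18 + 729 - 477 - 1215) = -112 - 132*(-981) = -112 + 129492 = 129380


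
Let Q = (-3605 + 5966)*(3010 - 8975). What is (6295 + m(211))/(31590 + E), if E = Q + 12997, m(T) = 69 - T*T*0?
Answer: -3182/7019389 ≈ -0.00045332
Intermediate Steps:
m(T) = 69 (m(T) = 69 - T²*0 = 69 - 1*0 = 69 + 0 = 69)
Q = -14083365 (Q = 2361*(-5965) = -14083365)
E = -14070368 (E = -14083365 + 12997 = -14070368)
(6295 + m(211))/(31590 + E) = (6295 + 69)/(31590 - 14070368) = 6364/(-14038778) = 6364*(-1/14038778) = -3182/7019389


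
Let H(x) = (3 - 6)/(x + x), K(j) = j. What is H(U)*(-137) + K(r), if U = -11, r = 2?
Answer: -367/22 ≈ -16.682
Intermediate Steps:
H(x) = -3/(2*x) (H(x) = -3*1/(2*x) = -3/(2*x))
H(U)*(-137) + K(r) = -3/2/(-11)*(-137) + 2 = -3/2*(-1/11)*(-137) + 2 = (3/22)*(-137) + 2 = -411/22 + 2 = -367/22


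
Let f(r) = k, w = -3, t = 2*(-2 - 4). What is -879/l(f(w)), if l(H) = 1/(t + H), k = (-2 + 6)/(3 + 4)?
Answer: 70320/7 ≈ 10046.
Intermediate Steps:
t = -12 (t = 2*(-6) = -12)
k = 4/7 ≈ 0.57143
f(r) = 4/7
l(H) = 1/(-12 + H)
-879/l(f(w)) = -879/(1/(-12 + 4/7)) = -879/(1/(-80/7)) = -879/(-7/80) = -879*(-80/7) = 70320/7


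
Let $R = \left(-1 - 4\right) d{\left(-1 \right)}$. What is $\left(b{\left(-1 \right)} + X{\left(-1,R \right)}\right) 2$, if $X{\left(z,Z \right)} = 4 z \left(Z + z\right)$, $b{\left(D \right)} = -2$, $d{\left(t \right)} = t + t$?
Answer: $-76$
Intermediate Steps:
$d{\left(t \right)} = 2 t$
$R = 10$ ($R = \left(-1 - 4\right) 2 \left(-1\right) = \left(-5\right) \left(-2\right) = 10$)
$X{\left(z,Z \right)} = 4 z \left(Z + z\right)$
$\left(b{\left(-1 \right)} + X{\left(-1,R \right)}\right) 2 = \left(-2 + 4 \left(-1\right) \left(10 - 1\right)\right) 2 = \left(-2 + 4 \left(-1\right) 9\right) 2 = \left(-2 - 36\right) 2 = \left(-38\right) 2 = -76$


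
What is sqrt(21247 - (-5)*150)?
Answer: sqrt(21997) ≈ 148.31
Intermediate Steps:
sqrt(21247 - (-5)*150) = sqrt(21247 - 5*(-150)) = sqrt(21247 + 750) = sqrt(21997)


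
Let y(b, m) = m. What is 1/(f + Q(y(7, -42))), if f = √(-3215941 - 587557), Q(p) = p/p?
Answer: 1/3803499 - I*√3803498/3803499 ≈ 2.6292e-7 - 0.00051275*I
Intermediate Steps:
Q(p) = 1
f = I*√3803498 (f = √(-3803498) = I*√3803498 ≈ 1950.3*I)
1/(f + Q(y(7, -42))) = 1/(I*√3803498 + 1) = 1/(1 + I*√3803498)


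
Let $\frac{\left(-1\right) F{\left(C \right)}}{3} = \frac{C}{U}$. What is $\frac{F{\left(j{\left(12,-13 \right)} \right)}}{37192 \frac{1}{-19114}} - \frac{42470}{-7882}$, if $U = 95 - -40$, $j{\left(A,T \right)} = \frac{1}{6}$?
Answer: $\frac{106656900337}{19787445720} \approx 5.3901$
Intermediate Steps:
$j{\left(A,T \right)} = \frac{1}{6}$
$U = 135$ ($U = 95 + 40 = 135$)
$F{\left(C \right)} = - \frac{C}{45}$ ($F{\left(C \right)} = - 3 \frac{C}{135} = - \frac{C}{45}$)
$\frac{F{\left(j{\left(12,-13 \right)} \right)}}{37192 \frac{1}{-19114}} - \frac{42470}{-7882} = \frac{\left(- \frac{1}{45}\right) \frac{1}{6}}{37192 \frac{1}{-19114}} - \frac{42470}{-7882} = - \frac{1}{270 \cdot 37192 \left(- \frac{1}{19114}\right)} - - \frac{21235}{3941} = - \frac{1}{270 \left(- \frac{18596}{9557}\right)} + \frac{21235}{3941} = \left(- \frac{1}{270}\right) \left(- \frac{9557}{18596}\right) + \frac{21235}{3941} = \frac{9557}{5020920} + \frac{21235}{3941} = \frac{106656900337}{19787445720}$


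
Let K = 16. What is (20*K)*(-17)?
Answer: -5440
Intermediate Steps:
(20*K)*(-17) = (20*16)*(-17) = 320*(-17) = -5440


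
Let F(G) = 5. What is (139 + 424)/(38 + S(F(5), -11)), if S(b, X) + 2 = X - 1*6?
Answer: 563/19 ≈ 29.632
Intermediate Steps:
S(b, X) = -8 + X (S(b, X) = -2 + (X - 1*6) = -2 + (X - 6) = -2 + (-6 + X) = -8 + X)
(139 + 424)/(38 + S(F(5), -11)) = (139 + 424)/(38 + (-8 - 11)) = 563/(38 - 19) = 563/19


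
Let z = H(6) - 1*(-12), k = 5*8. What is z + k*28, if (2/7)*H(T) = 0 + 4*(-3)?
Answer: 1090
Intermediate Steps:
H(T) = -42 (H(T) = 7*(0 + 4*(-3))/2 = 7*(0 - 12)/2 = (7/2)*(-12) = -42)
k = 40
z = -30 (z = -42 - 1*(-12) = -42 + 12 = -30)
z + k*28 = -30 + 40*28 = -30 + 1120 = 1090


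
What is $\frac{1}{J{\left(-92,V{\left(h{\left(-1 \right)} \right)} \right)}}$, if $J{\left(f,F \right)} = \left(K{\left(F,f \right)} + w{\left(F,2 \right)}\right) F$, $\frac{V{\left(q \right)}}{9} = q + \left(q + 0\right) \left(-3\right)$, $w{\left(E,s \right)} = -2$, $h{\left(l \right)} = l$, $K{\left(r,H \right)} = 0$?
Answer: $- \frac{1}{36} \approx -0.027778$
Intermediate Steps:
$V{\left(q \right)} = - 18 q$ ($V{\left(q \right)} = 9 \left(q + \left(q + 0\right) \left(-3\right)\right) = 9 \left(q + q \left(-3\right)\right) = 9 \left(q - 3 q\right) = 9 \left(- 2 q\right) = - 18 q$)
$J{\left(f,F \right)} = - 2 F$ ($J{\left(f,F \right)} = \left(0 - 2\right) F = - 2 F$)
$\frac{1}{J{\left(-92,V{\left(h{\left(-1 \right)} \right)} \right)}} = \frac{1}{\left(-2\right) \left(\left(-18\right) \left(-1\right)\right)} = \frac{1}{\left(-2\right) 18} = \frac{1}{-36} = - \frac{1}{36}$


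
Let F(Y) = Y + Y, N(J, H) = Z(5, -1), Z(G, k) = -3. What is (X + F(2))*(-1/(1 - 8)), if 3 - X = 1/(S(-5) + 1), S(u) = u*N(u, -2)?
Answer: 111/112 ≈ 0.99107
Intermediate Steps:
N(J, H) = -3
F(Y) = 2*Y
S(u) = -3*u (S(u) = u*(-3) = -3*u)
X = 47/16 (X = 3 - 1/(-3*(-5) + 1) = 3 - 1/(15 + 1) = 3 - 1/16 = 47/16 ≈ 2.9375)
(X + F(2))*(-1/(1 - 8)) = (47/16 + 2*2)*(-1/(1 - 8)) = (47/16 + 4)*(-1/(-7)) = 111*(-1*(-⅐))/16 = (111/16)*(⅐) = 111/112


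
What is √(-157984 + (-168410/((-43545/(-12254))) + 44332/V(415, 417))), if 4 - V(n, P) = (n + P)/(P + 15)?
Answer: 23*I*√5170818624258/121926 ≈ 428.95*I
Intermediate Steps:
V(n, P) = 4 - (P + n)/(15 + P) (V(n, P) = 4 - (n + P)/(P + 15) = 4 - (P + n)/(15 + P))
√(-157984 + (-168410/((-43545/(-12254))) + 44332/V(415, 417))) = √(-157984 + (-168410/((-43545/(-12254))) + 44332/(((60 - 1*415 + 3*417)/(15 + 417))))) = √(-157984 + (-168410/((-43545*(-1/12254))) + 44332/(((60 - 415 + 1251)/432)))) = √(-157984 + (-168410/43545/12254 + 44332/(((1/432)*896)))) = √(-157984 + (-168410*12254/43545 + 44332/(56/27))) = √(-157984 + (-412739228/8709 + 44332*(27/56))) = √(-157984 + (-412739228/8709 + 299241/14)) = √(-157984 - 3172259323/121926) = √(-22434616507/121926) = 23*I*√5170818624258/121926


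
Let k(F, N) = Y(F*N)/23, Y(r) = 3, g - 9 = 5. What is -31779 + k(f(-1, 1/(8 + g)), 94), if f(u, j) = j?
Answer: -730914/23 ≈ -31779.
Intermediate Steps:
g = 14 (g = 9 + 5 = 14)
k(F, N) = 3/23
-31779 + k(f(-1, 1/(8 + g)), 94) = -31779 + 3/23 = -730914/23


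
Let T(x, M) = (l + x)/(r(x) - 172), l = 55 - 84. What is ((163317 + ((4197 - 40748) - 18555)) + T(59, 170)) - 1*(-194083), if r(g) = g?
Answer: 34159192/113 ≈ 3.0229e+5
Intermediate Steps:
l = -29
T(x, M) = (-29 + x)/(-172 + x) (T(x, M) = (-29 + x)/(x - 172) = (-29 + x)/(-172 + x))
((163317 + ((4197 - 40748) - 18555)) + T(59, 170)) - 1*(-194083) = ((163317 + ((4197 - 40748) - 18555)) + (-29 + 59)/(-172 + 59)) - 1*(-194083) = ((163317 + (-36551 - 18555)) + 30/(-113)) + 194083 = ((163317 - 55106) - 1/113*30) + 194083 = (108211 - 30/113) + 194083 = 12227813/113 + 194083 = 34159192/113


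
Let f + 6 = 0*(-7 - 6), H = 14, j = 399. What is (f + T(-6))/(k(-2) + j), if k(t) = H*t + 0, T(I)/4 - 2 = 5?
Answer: 22/371 ≈ 0.059299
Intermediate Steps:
T(I) = 28 (T(I) = 8 + 4*5 = 8 + 20 = 28)
f = -6 (f = -6 + 0*(-7 - 6) = -6 + 0*(-13) = -6 + 0 = -6)
k(t) = 14*t (k(t) = 14*t + 0 = 14*t)
(f + T(-6))/(k(-2) + j) = (-6 + 28)/(14*(-2) + 399) = 22/(-28 + 399) = 22/371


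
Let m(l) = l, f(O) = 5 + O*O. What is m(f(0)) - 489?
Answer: -484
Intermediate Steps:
f(O) = 5 + O**2
m(f(0)) - 489 = (5 + 0**2) - 489 = (5 + 0) - 489 = 5 - 489 = -484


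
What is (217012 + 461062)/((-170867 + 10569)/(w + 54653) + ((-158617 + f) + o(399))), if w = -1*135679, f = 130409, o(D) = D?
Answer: -13735405981/563272934 ≈ -24.385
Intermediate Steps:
w = -135679
(217012 + 461062)/((-170867 + 10569)/(w + 54653) + ((-158617 + f) + o(399))) = (217012 + 461062)/((-170867 + 10569)/(-135679 + 54653) + ((-158617 + 130409) + 399)) = 678074/(-160298/(-81026) + (-28208 + 399)) = 678074/(-160298*(-1/81026) - 27809) = 678074/(80149/40513 - 27809) = 678074/(-1126545868/40513) = 678074*(-40513/1126545868) = -13735405981/563272934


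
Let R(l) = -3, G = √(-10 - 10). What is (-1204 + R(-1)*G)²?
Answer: 1449436 + 14448*I*√5 ≈ 1.4494e+6 + 32307.0*I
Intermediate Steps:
G = 2*I*√5 (G = √(-20) = 2*I*√5 ≈ 4.4721*I)
(-1204 + R(-1)*G)² = (-1204 - 6*I*√5)²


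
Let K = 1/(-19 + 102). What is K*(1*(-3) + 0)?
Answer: -3/83 ≈ -0.036145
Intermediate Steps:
K = 1/83 ≈ 0.012048
K*(1*(-3) + 0) = (1*(-3) + 0)/83 = (-3 + 0)/83 = (1/83)*(-3) = -3/83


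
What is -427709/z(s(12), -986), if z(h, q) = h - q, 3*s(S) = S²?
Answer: -427709/1034 ≈ -413.65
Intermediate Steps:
s(S) = S²/3
-427709/z(s(12), -986) = -427709/((⅓)*12² - 1*(-986)) = -427709/((⅓)*144 + 986) = -427709/(48 + 986) = -427709/1034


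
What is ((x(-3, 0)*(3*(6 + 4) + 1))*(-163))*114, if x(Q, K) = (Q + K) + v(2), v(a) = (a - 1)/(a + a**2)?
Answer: 1632119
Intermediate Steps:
v(a) = (-1 + a)/(a + a**2)
x(Q, K) = 1/6 + K + Q (x(Q, K) = (Q + K) + (-1 + 2)/(2*(1 + 2)) = (K + Q) + (1/2)*1/3 = (K + Q) + (1/2)*(1/3)*1 = (K + Q) + 1/6 = 1/6 + K + Q)
((x(-3, 0)*(3*(6 + 4) + 1))*(-163))*114 = (((1/6 + 0 - 3)*(3*(6 + 4) + 1))*(-163))*114 = (-17*(3*10 + 1)/6*(-163))*114 = (-17*(30 + 1)/6*(-163))*114 = (-17/6*31*(-163))*114 = -527/6*(-163)*114 = (85901/6)*114 = 1632119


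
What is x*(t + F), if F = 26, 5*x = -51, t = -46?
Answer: 204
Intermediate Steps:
x = -51/5 (x = (⅕)*(-51) = -51/5 ≈ -10.200)
x*(t + F) = -51*(-46 + 26)/5 = -51/5*(-20) = 204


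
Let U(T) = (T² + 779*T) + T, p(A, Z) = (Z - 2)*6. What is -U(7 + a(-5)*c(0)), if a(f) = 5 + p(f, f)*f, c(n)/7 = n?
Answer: -5509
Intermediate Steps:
p(A, Z) = -12 + 6*Z (p(A, Z) = (-2 + Z)*6 = -12 + 6*Z)
c(n) = 7*n
a(f) = 5 + f*(-12 + 6*f) (a(f) = 5 + (-12 + 6*f)*f = 5 + f*(-12 + 6*f))
U(T) = T² + 780*T
-U(7 + a(-5)*c(0)) = -(7 + (5 + 6*(-5)*(-2 - 5))*(7*0))*(780 + (7 + (5 + 6*(-5)*(-2 - 5))*(7*0))) = -(7 + (5 + 6*(-5)*(-7))*0)*(780 + (7 + (5 + 6*(-5)*(-7))*0)) = -(7 + (5 + 210)*0)*(780 + (7 + (5 + 210)*0)) = -(7 + 215*0)*(780 + (7 + 215*0)) = -(7 + 0)*(780 + (7 + 0)) = -7*(780 + 7) = -7*787 = -1*5509 = -5509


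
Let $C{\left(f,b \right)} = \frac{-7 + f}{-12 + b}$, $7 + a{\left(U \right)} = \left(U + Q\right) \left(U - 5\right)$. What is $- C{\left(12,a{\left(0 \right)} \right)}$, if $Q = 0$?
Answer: $\frac{5}{19} \approx 0.26316$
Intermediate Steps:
$a{\left(U \right)} = -7 + U \left(-5 + U\right)$ ($a{\left(U \right)} = -7 + \left(U + 0\right) \left(U - 5\right) = -7 + U \left(-5 + U\right)$)
$C{\left(f,b \right)} = \frac{-7 + f}{-12 + b}$
$- C{\left(12,a{\left(0 \right)} \right)} = - \frac{-7 + 12}{-12 - \left(7 - 0^{2}\right)} = - \frac{5}{-12 + \left(-7 + 0 + 0\right)} = - \frac{5}{-12 - 7} = - \frac{5}{-19} = - \frac{\left(-1\right) 5}{19} = \left(-1\right) \left(- \frac{5}{19}\right) = \frac{5}{19}$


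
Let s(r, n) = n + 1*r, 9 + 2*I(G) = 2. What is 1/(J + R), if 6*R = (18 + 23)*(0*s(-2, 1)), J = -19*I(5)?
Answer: 2/133 ≈ 0.015038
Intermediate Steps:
I(G) = -7/2 (I(G) = -9/2 + (½)*2 = -9/2 + 1 = -7/2)
s(r, n) = n + r
J = 133/2 (J = -19*(-7/2) = 133/2 ≈ 66.500)
R = 0 (R = ((18 + 23)*(0*(1 - 2)))/6 = (41*(0*(-1)))/6 = (41*0)/6 = (⅙)*0 = 0)
1/(J + R) = 1/(133/2 + 0) = 1/(133/2) = 2/133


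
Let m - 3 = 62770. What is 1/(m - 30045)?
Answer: 1/32728 ≈ 3.0555e-5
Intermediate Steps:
m = 62773 (m = 3 + 62770 = 62773)
1/(m - 30045) = 1/(62773 - 30045) = 1/32728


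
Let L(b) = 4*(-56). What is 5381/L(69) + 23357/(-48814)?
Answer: -133950051/5467168 ≈ -24.501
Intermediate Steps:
L(b) = -224
5381/L(69) + 23357/(-48814) = 5381/(-224) + 23357/(-48814) = 5381*(-1/224) + 23357*(-1/48814) = -5381/224 - 23357/48814 = -133950051/5467168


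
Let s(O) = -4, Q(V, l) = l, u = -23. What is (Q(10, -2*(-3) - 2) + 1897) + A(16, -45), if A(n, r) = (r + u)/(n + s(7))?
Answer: 5686/3 ≈ 1895.3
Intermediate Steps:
A(n, r) = (-23 + r)/(-4 + n) (A(n, r) = (r - 23)/(n - 4) = (-23 + r)/(-4 + n))
(Q(10, -2*(-3) - 2) + 1897) + A(16, -45) = ((-2*(-3) - 2) + 1897) + (-23 - 45)/(-4 + 16) = ((6 - 2) + 1897) - 68/12 = (4 + 1897) + (1/12)*(-68) = 1901 - 17/3 = 5686/3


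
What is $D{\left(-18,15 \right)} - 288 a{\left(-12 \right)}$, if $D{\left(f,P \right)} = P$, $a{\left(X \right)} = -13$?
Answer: $3759$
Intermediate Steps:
$D{\left(-18,15 \right)} - 288 a{\left(-12 \right)} = 15 - -3744 = 15 + 3744 = 3759$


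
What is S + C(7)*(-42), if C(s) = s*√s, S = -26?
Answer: -26 - 294*√7 ≈ -803.85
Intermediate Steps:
C(s) = s^(3/2)
S + C(7)*(-42) = -26 + 7^(3/2)*(-42) = -26 + (7*√7)*(-42) = -26 - 294*√7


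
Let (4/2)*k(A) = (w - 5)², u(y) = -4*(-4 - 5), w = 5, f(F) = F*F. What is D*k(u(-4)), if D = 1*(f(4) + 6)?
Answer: 0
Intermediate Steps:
f(F) = F²
u(y) = 36 (u(y) = -4*(-9) = 36)
k(A) = 0 (k(A) = (5 - 5)²/2 = (½)*0² = (½)*0 = 0)
D = 22 (D = 1*(4² + 6) = 1*(16 + 6) = 1*22 = 22)
D*k(u(-4)) = 22*0 = 0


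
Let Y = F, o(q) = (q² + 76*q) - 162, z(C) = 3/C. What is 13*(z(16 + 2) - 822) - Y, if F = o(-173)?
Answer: -163817/6 ≈ -27303.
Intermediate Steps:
o(q) = -162 + q² + 76*q
F = 16619 (F = -162 + (-173)² + 76*(-173) = -162 + 29929 - 13148 = 16619)
Y = 16619
13*(z(16 + 2) - 822) - Y = 13*(3/(16 + 2) - 822) - 1*16619 = 13*(3/18 - 822) - 16619 = 13*(3*(1/18) - 822) - 16619 = 13*(⅙ - 822) - 16619 = 13*(-4931/6) - 16619 = -64103/6 - 16619 = -163817/6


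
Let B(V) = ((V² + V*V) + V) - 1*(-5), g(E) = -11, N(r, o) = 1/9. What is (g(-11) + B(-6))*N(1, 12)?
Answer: 20/3 ≈ 6.6667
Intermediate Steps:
N(r, o) = ⅑
B(V) = 5 + V + 2*V² (B(V) = ((V² + V²) + V) + 5 = (2*V² + V) + 5 = (V + 2*V²) + 5 = 5 + V + 2*V²)
(g(-11) + B(-6))*N(1, 12) = (-11 + (5 - 6 + 2*(-6)²))*(⅑) = (-11 + (5 - 6 + 2*36))*(⅑) = (-11 + (5 - 6 + 72))*(⅑) = (-11 + 71)*(⅑) = 60*(⅑) = 20/3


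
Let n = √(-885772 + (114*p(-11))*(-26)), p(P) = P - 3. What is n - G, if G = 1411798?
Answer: -1411798 + 2*I*√211069 ≈ -1.4118e+6 + 918.84*I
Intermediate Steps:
p(P) = -3 + P
n = 2*I*√211069 (n = √(-885772 + (114*(-3 - 11))*(-26)) = √(-885772 + (114*(-14))*(-26)) = √(-885772 - 1596*(-26)) = √(-885772 + 41496) = √(-844276) = 2*I*√211069 ≈ 918.84*I)
n - G = 2*I*√211069 - 1*1411798 = 2*I*√211069 - 1411798 = -1411798 + 2*I*√211069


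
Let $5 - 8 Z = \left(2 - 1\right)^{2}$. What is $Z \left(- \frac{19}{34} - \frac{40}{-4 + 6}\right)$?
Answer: $- \frac{699}{68} \approx -10.279$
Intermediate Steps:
$Z = \frac{1}{2}$ ($Z = \frac{5}{8} - \frac{\left(2 - 1\right)^{2}}{8} = \frac{5}{8} - \frac{1^{2}}{8} = \frac{5}{8} - \frac{1}{8} = \frac{1}{2} \approx 0.5$)
$Z \left(- \frac{19}{34} - \frac{40}{-4 + 6}\right) = \frac{- \frac{19}{34} - \frac{40}{-4 + 6}}{2} = \frac{\left(-19\right) \frac{1}{34} - \frac{40}{2}}{2} = \frac{- \frac{19}{34} - 20}{2} = \frac{1}{2} \left(- \frac{699}{34}\right) = - \frac{699}{68}$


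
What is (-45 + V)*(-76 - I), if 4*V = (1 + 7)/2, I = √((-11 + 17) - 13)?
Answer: 3344 + 44*I*√7 ≈ 3344.0 + 116.41*I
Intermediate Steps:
I = I*√7 (I = √(6 - 13) = √(-7) = I*√7 ≈ 2.6458*I)
V = 1 (V = ((1 + 7)/2)/4 = ((½)*8)/4 = (¼)*4 = 1)
(-45 + V)*(-76 - I) = (-45 + 1)*(-76 - I*√7) = -44*(-76 - I*√7) = 3344 + 44*I*√7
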